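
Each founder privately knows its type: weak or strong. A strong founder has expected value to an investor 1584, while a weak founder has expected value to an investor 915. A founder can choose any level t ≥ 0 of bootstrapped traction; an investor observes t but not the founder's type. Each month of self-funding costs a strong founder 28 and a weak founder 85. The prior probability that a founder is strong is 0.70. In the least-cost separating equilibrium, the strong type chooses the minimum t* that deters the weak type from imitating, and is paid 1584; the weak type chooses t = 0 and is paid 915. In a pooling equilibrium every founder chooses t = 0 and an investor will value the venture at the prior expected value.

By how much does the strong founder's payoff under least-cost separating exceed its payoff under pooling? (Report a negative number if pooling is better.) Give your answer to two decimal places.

Least-cost separating signal: t* solves 915 = 1584 − 85·t*, so t* = (1584 − 915)/85 ≈ 7.8706.
Strong type's separating payoff: 1584 − 28 × t* = 1584 − 28 × (1584 − 915)/85 = 1584 − 18732/85 ≈ 1363.6235.
Pooling payoff: 0.70 × 1584 + 0.30 × 915 = 1383.3.
Difference: 1363.6235 − 1383.3 = -19.6765, i.e. -19.68 to two decimal places.
The strong type would prefer the pooling outcome.

-19.68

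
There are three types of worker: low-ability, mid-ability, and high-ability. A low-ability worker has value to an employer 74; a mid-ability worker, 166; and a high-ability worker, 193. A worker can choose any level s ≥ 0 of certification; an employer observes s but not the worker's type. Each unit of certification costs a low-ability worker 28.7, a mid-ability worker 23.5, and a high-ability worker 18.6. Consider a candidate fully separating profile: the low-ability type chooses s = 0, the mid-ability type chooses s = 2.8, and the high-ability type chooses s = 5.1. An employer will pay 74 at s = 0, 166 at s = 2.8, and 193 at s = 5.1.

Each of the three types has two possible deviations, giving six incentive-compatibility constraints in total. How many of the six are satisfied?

4

Low-ability (own payoff 74): to s=2.8 gives 166 − 28.7×2.8 = 85.64 → profitable ✗; to s=5.1 gives 193 − 28.7×5.1 = 46.63 → no gain ✓.
High-ability (own payoff 193 − 18.6×5.1 = 98.14): to s=0 gives 74 → no gain ✓; to s=2.8 gives 166 − 18.6×2.8 = 113.92 → profitable ✗.
Mid-ability (own payoff 166 − 23.5×2.8 = 100.2): to s=0 gives 74 → no gain ✓; to s=5.1 gives 193 − 23.5×5.1 = 73.15 → no gain ✓.
4 of the 6 constraints hold; not an equilibrium.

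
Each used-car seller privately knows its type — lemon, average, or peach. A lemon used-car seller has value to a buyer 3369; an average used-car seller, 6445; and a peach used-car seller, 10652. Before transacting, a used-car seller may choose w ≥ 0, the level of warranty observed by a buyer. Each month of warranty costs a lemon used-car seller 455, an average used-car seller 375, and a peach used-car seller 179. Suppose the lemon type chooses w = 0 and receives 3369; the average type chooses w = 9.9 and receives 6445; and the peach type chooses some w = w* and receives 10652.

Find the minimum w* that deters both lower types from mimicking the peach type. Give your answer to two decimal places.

21.12

Lemon type (on-path payoff 3369) won't mimic when 3369 ≥ 10652 − 455·w*, i.e. w* ≥ 16.01.
Average type (on-path payoff 6445 − 375×9.9 = 2732.5) won't mimic when 2732.5 ≥ 10652 − 375·w*, i.e. w* ≥ 21.12.
Both must hold, so w* = max(16.01, 21.12) = 21.12. The average type's constraint binds.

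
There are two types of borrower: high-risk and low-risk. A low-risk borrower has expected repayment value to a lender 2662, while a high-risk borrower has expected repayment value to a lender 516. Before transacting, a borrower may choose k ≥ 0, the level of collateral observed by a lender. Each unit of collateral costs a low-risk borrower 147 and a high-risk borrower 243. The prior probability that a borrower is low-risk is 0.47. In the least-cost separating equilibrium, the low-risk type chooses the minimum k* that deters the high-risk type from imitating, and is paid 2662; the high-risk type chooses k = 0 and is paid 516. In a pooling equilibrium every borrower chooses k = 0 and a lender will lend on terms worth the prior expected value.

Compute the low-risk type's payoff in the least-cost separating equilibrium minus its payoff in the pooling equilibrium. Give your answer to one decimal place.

-160.8

Least-cost separating signal: k* solves 516 = 2662 − 243·k*, so k* = (2662 − 516)/243 ≈ 8.8313.
Low-risk type's separating payoff: 2662 − 147 × k* = 2662 − 147 × (2662 − 516)/243 = 2662 − 315462/243 ≈ 1363.802.
Pooling payoff: 0.47 × 2662 + 0.53 × 516 = 1524.62.
Difference: 1363.802 − 1524.62 = -160.818, i.e. -160.8 to one decimal place.
The low-risk type would prefer the pooling outcome.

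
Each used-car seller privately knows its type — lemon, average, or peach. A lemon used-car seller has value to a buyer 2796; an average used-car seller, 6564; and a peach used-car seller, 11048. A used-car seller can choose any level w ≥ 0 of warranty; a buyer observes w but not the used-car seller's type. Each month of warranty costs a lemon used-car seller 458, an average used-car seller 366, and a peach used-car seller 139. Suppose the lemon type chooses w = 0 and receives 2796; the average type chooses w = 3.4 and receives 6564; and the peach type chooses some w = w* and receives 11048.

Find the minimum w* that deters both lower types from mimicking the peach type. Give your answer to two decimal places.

Average type (on-path payoff 6564 − 366×3.4 = 5319.6) won't mimic when 5319.6 ≥ 11048 − 366·w*, i.e. w* ≥ 15.65.
Lemon type (on-path payoff 2796) won't mimic when 2796 ≥ 11048 − 458·w*, i.e. w* ≥ 18.02.
Both must hold, so w* = max(18.02, 15.65) = 18.02. The lemon type's constraint binds.

18.02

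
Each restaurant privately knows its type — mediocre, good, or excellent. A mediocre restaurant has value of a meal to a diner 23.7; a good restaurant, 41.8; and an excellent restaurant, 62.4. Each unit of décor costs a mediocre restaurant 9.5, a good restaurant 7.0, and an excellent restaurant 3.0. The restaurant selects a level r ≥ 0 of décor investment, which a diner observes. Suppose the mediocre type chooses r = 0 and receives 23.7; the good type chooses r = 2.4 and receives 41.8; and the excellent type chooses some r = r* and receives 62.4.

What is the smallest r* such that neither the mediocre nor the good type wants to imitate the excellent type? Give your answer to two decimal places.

5.34

Good type (on-path payoff 41.8 − 7.0×2.4 = 25) won't mimic when 25 ≥ 62.4 − 7.0·r*, i.e. r* ≥ 5.34.
Mediocre type (on-path payoff 23.7) won't mimic when 23.7 ≥ 62.4 − 9.5·r*, i.e. r* ≥ 4.07.
Both must hold, so r* = max(4.07, 5.34) = 5.34. The good type's constraint binds.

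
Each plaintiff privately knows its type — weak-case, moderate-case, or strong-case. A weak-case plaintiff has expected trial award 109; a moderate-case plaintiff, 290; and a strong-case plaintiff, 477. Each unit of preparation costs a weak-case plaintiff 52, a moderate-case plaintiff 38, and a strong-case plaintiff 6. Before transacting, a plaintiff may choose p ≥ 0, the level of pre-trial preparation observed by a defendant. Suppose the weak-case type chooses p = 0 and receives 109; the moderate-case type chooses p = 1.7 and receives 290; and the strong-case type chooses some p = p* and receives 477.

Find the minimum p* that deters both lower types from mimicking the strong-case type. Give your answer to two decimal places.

Moderate-case type (on-path payoff 290 − 38×1.7 = 225.4) won't mimic when 225.4 ≥ 477 − 38·p*, i.e. p* ≥ 6.62.
Weak-case type (on-path payoff 109) won't mimic when 109 ≥ 477 − 52·p*, i.e. p* ≥ 7.08.
Both must hold, so p* = max(7.08, 6.62) = 7.08. The weak-case type's constraint binds.

7.08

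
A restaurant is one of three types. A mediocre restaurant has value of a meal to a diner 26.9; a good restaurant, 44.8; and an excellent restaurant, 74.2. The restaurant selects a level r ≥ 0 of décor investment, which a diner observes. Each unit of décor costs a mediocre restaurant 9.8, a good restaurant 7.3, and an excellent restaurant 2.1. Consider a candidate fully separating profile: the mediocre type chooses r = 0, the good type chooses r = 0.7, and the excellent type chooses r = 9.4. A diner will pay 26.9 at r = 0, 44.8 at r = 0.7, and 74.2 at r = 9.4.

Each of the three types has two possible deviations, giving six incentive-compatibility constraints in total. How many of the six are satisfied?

5

Excellent (own payoff 74.2 − 2.1×9.4 = 54.46): to r=0 gives 26.9 → no gain ✓; to r=0.7 gives 44.8 − 2.1×0.7 = 43.33 → no gain ✓.
Good (own payoff 44.8 − 7.3×0.7 = 39.69): to r=0 gives 26.9 → no gain ✓; to r=9.4 gives 74.2 − 7.3×9.4 = 5.58 → no gain ✓.
Mediocre (own payoff 26.9): to r=0.7 gives 44.8 − 9.8×0.7 = 37.94 → profitable ✗; to r=9.4 gives 74.2 − 9.8×9.4 = -17.92 → no gain ✓.
5 of the 6 constraints hold; not an equilibrium.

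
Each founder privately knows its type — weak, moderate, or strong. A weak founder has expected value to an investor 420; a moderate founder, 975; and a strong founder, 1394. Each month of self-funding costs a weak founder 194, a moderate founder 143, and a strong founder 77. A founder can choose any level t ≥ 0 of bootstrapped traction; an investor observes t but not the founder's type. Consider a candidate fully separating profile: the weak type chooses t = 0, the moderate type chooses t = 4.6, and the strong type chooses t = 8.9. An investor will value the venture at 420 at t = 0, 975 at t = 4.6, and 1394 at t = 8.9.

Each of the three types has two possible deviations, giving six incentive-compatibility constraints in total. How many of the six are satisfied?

5

Weak (own payoff 420): to t=4.6 gives 975 − 194×4.6 = 82.6 → no gain ✓; to t=8.9 gives 1394 − 194×8.9 = -332.6 → no gain ✓.
Moderate (own payoff 975 − 143×4.6 = 317.2): to t=0 gives 420 → profitable ✗; to t=8.9 gives 1394 − 143×8.9 = 121.3 → no gain ✓.
Strong (own payoff 1394 − 77×8.9 = 708.7): to t=0 gives 420 → no gain ✓; to t=4.6 gives 975 − 77×4.6 = 620.8 → no gain ✓.
5 of the 6 constraints hold; not an equilibrium.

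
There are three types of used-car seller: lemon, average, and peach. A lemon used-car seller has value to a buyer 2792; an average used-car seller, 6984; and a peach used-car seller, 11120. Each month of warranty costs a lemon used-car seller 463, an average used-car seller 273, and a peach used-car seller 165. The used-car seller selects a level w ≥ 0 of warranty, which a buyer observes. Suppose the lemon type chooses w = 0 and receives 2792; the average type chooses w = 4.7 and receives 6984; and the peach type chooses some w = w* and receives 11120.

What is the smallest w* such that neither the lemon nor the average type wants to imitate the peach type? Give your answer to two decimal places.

Average type (on-path payoff 6984 − 273×4.7 = 5700.9) won't mimic when 5700.9 ≥ 11120 − 273·w*, i.e. w* ≥ 19.85.
Lemon type (on-path payoff 2792) won't mimic when 2792 ≥ 11120 − 463·w*, i.e. w* ≥ 17.99.
Both must hold, so w* = max(17.99, 19.85) = 19.85. The average type's constraint binds.

19.85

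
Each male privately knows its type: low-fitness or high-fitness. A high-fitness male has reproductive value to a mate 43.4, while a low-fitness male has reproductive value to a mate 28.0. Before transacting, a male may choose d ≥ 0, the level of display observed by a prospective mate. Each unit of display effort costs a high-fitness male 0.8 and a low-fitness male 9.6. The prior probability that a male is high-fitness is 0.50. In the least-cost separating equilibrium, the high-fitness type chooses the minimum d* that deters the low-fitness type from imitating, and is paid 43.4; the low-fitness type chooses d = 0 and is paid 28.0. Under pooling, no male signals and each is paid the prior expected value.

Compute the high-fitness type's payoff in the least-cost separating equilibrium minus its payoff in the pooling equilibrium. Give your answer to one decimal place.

6.4

Least-cost separating signal: d* solves 28.0 = 43.4 − 9.6·d*, so d* = (43.4 − 28.0)/9.6 ≈ 1.6042.
High-fitness type's separating payoff: 43.4 − 0.8 × d* = 43.4 − 0.8 × (43.4 − 28.0)/9.6 = 43.4 − 12.32/9.6 ≈ 42.117.
Pooling payoff: 0.50 × 43.4 + 0.50 × 28.0 = 35.7.
Difference: 42.117 − 35.7 = 6.417, i.e. 6.4 to one decimal place.
The high-fitness type prefers to separate.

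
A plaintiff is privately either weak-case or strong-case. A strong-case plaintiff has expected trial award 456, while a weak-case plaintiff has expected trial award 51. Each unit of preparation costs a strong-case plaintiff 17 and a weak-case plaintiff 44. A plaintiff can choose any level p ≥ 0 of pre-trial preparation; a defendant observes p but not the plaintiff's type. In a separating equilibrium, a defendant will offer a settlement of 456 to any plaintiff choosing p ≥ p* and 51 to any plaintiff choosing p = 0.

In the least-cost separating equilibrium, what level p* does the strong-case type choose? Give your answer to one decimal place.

A weak-case plaintiff choosing p = 0 receives 51.
Imitating at p* instead would pay 456 at cost 44·p*, netting 456 − 44·p*.
Indifference: 51 = 456 − 44·p*, so p* = (456 − 51) / 44 ≈ 9.2.
This is the weak-case type's binding incentive-compatibility constraint; any p ≥ 9.2 sustains separation on that side.

9.2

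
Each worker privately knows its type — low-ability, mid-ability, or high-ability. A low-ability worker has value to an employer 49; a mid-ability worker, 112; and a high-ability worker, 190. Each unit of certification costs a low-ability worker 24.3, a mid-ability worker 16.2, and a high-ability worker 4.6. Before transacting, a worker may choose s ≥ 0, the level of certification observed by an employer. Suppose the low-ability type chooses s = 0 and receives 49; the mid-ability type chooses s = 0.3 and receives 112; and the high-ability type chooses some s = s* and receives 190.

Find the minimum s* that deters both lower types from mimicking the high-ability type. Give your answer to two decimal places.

Low-ability type (on-path payoff 49) won't mimic when 49 ≥ 190 − 24.3·s*, i.e. s* ≥ 5.80.
Mid-ability type (on-path payoff 112 − 16.2×0.3 = 107.14) won't mimic when 107.14 ≥ 190 − 16.2·s*, i.e. s* ≥ 5.11.
Both must hold, so s* = max(5.80, 5.11) = 5.80. The low-ability type's constraint binds.

5.80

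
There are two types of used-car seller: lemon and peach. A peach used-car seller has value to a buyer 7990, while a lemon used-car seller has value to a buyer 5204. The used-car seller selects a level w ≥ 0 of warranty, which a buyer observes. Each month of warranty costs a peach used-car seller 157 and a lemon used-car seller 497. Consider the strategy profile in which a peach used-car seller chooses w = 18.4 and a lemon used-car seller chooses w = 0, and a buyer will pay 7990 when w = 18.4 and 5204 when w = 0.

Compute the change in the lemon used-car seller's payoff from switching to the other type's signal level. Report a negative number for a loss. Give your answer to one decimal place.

Playing w = 0 the lemon used-car seller receives 5204.
Deviating to w = 18.4 brings payment 7990 at cost 497 × 18.4 = 9144.8, netting -1154.8.
Gain from deviating: -1154.8 − 5204 = -6358.8.
The gain is negative, so the lemon type's incentive-compatibility constraint is satisfied.

-6358.8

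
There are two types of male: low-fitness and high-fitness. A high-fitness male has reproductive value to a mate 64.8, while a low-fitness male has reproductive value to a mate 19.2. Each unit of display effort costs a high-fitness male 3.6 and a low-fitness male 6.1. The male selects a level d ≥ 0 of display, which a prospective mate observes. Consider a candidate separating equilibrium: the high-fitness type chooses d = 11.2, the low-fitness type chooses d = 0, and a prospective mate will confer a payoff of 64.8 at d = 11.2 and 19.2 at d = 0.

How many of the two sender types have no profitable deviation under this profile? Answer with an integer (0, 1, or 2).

High-fitness type: signal → 64.8 − 3.6 × 11.2 = 24.48; deviate to 0 → 19.2. IC holds (24.48 ≥ 19.2).
Low-fitness type: stay at 0 → 19.2; mimic → 64.8 − 6.1 × 11.2 = -3.52. IC holds (19.2 ≥ -3.52).
2 of 2 constraints hold, so this is a separating equilibrium.

2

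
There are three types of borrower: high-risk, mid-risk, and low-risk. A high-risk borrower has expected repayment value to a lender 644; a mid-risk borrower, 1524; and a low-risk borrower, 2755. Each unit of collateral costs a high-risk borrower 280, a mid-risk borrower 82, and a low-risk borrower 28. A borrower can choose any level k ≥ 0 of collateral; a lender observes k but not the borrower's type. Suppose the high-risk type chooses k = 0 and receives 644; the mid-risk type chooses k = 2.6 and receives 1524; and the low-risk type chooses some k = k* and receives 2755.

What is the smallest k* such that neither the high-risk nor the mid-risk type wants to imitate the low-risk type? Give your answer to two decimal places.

17.61

Mid-risk type (on-path payoff 1524 − 82×2.6 = 1310.8) won't mimic when 1310.8 ≥ 2755 − 82·k*, i.e. k* ≥ 17.61.
High-risk type (on-path payoff 644) won't mimic when 644 ≥ 2755 − 280·k*, i.e. k* ≥ 7.54.
Both must hold, so k* = max(7.54, 17.61) = 17.61. The mid-risk type's constraint binds.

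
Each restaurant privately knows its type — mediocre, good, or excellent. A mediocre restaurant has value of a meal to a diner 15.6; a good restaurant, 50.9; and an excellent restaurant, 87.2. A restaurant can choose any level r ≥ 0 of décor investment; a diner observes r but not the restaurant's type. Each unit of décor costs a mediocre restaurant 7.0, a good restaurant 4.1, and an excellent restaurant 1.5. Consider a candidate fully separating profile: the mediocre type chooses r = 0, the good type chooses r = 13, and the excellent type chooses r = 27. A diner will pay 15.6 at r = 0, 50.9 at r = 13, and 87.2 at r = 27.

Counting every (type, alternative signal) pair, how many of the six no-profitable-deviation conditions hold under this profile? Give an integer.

Mediocre (own payoff 15.6): to r=13 gives 50.9 − 7.0×13 = -40.1 → no gain ✓; to r=27 gives 87.2 − 7.0×27 = -101.8 → no gain ✓.
Excellent (own payoff 87.2 − 1.5×27 = 46.7): to r=0 gives 15.6 → no gain ✓; to r=13 gives 50.9 − 1.5×13 = 31.4 → no gain ✓.
Good (own payoff 50.9 − 4.1×13 = -2.4): to r=0 gives 15.6 → profitable ✗; to r=27 gives 87.2 − 4.1×27 = -23.5 → no gain ✓.
5 of the 6 constraints hold; not an equilibrium.

5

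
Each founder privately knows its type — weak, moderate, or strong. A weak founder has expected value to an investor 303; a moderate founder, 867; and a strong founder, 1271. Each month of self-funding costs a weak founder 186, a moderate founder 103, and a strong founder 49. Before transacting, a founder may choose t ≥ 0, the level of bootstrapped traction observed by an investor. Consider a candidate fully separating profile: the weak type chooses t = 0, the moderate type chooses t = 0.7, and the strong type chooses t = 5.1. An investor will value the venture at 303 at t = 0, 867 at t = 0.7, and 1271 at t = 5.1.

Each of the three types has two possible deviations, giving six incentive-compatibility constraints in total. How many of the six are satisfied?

Weak (own payoff 303): to t=0.7 gives 867 − 186×0.7 = 736.8 → profitable ✗; to t=5.1 gives 1271 − 186×5.1 = 322.4 → profitable ✗.
Moderate (own payoff 867 − 103×0.7 = 794.9): to t=0 gives 303 → no gain ✓; to t=5.1 gives 1271 − 103×5.1 = 745.7 → no gain ✓.
Strong (own payoff 1271 − 49×5.1 = 1021.1): to t=0 gives 303 → no gain ✓; to t=0.7 gives 867 − 49×0.7 = 832.7 → no gain ✓.
4 of the 6 constraints hold; not an equilibrium.

4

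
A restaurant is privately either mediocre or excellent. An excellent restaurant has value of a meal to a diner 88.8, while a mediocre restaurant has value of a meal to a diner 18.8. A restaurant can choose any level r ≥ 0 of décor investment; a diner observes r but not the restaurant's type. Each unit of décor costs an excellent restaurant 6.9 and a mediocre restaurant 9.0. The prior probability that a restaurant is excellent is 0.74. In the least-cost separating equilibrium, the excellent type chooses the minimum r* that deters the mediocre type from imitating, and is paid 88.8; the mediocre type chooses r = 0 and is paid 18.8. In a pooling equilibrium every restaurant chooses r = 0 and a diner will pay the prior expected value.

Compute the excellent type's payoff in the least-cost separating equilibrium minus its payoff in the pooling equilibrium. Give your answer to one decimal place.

Least-cost separating signal: r* solves 18.8 = 88.8 − 9.0·r*, so r* = (88.8 − 18.8)/9.0 ≈ 7.7778.
Excellent type's separating payoff: 88.8 − 6.9 × r* = 88.8 − 6.9 × (88.8 − 18.8)/9.0 = 88.8 − 483/9.0 ≈ 35.133.
Pooling payoff: 0.74 × 88.8 + 0.26 × 18.8 = 70.6.
Difference: 35.133 − 70.6 = -35.467, i.e. -35.5 to one decimal place.
The excellent type would prefer the pooling outcome.

-35.5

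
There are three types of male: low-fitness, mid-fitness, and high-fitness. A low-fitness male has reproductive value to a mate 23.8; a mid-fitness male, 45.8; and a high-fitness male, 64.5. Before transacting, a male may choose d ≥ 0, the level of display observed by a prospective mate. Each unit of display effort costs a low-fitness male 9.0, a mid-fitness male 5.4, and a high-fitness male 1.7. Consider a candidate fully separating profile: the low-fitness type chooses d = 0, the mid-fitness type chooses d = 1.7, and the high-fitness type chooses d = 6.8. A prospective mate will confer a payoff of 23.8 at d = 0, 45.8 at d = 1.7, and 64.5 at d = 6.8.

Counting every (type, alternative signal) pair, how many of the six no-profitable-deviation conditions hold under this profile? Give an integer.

Low-fitness (own payoff 23.8): to d=1.7 gives 45.8 − 9.0×1.7 = 30.5 → profitable ✗; to d=6.8 gives 64.5 − 9.0×6.8 = 3.3 → no gain ✓.
Mid-fitness (own payoff 45.8 − 5.4×1.7 = 36.62): to d=0 gives 23.8 → no gain ✓; to d=6.8 gives 64.5 − 5.4×6.8 = 27.78 → no gain ✓.
High-fitness (own payoff 64.5 − 1.7×6.8 = 52.94): to d=0 gives 23.8 → no gain ✓; to d=1.7 gives 45.8 − 1.7×1.7 = 42.91 → no gain ✓.
5 of the 6 constraints hold; not an equilibrium.

5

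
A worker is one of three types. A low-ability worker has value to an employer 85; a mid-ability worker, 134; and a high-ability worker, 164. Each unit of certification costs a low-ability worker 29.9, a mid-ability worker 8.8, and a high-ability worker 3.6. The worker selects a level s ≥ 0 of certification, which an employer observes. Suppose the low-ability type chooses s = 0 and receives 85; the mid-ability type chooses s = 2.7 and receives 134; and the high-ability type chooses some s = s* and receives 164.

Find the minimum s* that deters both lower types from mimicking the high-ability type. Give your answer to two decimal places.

6.11

Mid-ability type (on-path payoff 134 − 8.8×2.7 = 110.24) won't mimic when 110.24 ≥ 164 − 8.8·s*, i.e. s* ≥ 6.11.
Low-ability type (on-path payoff 85) won't mimic when 85 ≥ 164 − 29.9·s*, i.e. s* ≥ 2.64.
Both must hold, so s* = max(2.64, 6.11) = 6.11. The mid-ability type's constraint binds.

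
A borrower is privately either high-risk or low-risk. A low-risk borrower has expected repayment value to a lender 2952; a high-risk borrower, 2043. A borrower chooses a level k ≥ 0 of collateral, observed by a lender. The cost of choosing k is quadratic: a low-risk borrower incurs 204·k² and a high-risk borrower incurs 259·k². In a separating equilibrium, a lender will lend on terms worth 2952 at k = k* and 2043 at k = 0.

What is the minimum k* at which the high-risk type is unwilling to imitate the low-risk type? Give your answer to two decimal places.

1.87

The high-risk type at k = 0 receives 2043; imitating at k* yields 2952 − 259·k*².
Indifference: 2043 = 2952 − 259·k*², so k*² = (2952 − 2043) / 259 ≈ 3.5097.
k* = √3.5097 ≈ 1.87.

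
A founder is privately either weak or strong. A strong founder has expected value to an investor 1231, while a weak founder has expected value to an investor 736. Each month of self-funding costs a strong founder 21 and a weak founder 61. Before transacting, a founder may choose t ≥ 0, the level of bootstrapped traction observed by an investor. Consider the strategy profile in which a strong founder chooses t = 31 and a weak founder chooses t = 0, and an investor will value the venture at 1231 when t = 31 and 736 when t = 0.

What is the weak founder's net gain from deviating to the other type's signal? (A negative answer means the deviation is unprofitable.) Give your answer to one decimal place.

Playing t = 0 the weak founder receives 736.
Deviating to t = 31 brings payment 1231 at cost 61 × 31 = 1891, netting -660.
Gain from deviating: -660 − 736 = -1396.0.
The gain is negative, so the weak type's incentive-compatibility constraint is satisfied.

-1396.0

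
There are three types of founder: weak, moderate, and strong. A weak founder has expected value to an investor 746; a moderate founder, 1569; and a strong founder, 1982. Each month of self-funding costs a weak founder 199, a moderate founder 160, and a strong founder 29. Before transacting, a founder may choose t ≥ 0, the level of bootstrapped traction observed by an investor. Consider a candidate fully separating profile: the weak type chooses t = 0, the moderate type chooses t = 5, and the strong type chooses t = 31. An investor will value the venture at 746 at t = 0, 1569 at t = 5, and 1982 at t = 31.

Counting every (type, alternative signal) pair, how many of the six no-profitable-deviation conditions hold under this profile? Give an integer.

5

Moderate (own payoff 1569 − 160×5 = 769): to t=0 gives 746 → no gain ✓; to t=31 gives 1982 − 160×31 = -2978 → no gain ✓.
Strong (own payoff 1982 − 29×31 = 1083): to t=0 gives 746 → no gain ✓; to t=5 gives 1569 − 29×5 = 1424 → profitable ✗.
Weak (own payoff 746): to t=5 gives 1569 − 199×5 = 574 → no gain ✓; to t=31 gives 1982 − 199×31 = -4187 → no gain ✓.
5 of the 6 constraints hold; not an equilibrium.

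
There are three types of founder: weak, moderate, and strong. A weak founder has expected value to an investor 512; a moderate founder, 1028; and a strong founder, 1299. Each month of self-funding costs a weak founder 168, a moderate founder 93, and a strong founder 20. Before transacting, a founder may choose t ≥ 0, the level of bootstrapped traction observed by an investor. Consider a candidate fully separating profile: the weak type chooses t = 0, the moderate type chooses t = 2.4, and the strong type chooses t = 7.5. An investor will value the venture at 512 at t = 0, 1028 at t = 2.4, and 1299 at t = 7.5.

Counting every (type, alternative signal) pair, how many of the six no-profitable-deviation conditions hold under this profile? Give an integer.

5

Strong (own payoff 1299 − 20×7.5 = 1149): to t=0 gives 512 → no gain ✓; to t=2.4 gives 1028 − 20×2.4 = 980 → no gain ✓.
Weak (own payoff 512): to t=2.4 gives 1028 − 168×2.4 = 624.8 → profitable ✗; to t=7.5 gives 1299 − 168×7.5 = 39 → no gain ✓.
Moderate (own payoff 1028 − 93×2.4 = 804.8): to t=0 gives 512 → no gain ✓; to t=7.5 gives 1299 − 93×7.5 = 601.5 → no gain ✓.
5 of the 6 constraints hold; not an equilibrium.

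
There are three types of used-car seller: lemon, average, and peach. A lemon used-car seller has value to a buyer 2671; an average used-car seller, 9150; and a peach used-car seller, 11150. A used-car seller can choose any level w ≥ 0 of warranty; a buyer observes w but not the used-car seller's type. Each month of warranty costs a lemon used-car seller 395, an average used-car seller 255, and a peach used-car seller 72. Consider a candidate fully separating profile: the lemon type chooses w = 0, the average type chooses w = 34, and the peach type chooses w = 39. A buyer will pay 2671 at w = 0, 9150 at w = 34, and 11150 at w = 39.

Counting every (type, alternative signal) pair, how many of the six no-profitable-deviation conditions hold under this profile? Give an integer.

4

Peach (own payoff 11150 − 72×39 = 8342): to w=0 gives 2671 → no gain ✓; to w=34 gives 9150 − 72×34 = 6702 → no gain ✓.
Average (own payoff 9150 − 255×34 = 480): to w=0 gives 2671 → profitable ✗; to w=39 gives 11150 − 255×39 = 1205 → profitable ✗.
Lemon (own payoff 2671): to w=34 gives 9150 − 395×34 = -4280 → no gain ✓; to w=39 gives 11150 − 395×39 = -4255 → no gain ✓.
4 of the 6 constraints hold; not an equilibrium.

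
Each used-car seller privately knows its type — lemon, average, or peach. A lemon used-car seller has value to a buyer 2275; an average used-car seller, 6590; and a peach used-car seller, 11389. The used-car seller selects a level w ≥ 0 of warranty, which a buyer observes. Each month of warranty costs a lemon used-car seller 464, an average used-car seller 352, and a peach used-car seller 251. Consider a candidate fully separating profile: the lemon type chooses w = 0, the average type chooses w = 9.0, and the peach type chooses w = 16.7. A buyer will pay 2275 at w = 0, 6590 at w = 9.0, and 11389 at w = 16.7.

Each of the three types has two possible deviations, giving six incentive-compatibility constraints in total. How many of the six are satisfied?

Average (own payoff 6590 − 352×9.0 = 3422): to w=0 gives 2275 → no gain ✓; to w=16.7 gives 11389 − 352×16.7 = 5510.6 → profitable ✗.
Peach (own payoff 11389 − 251×16.7 = 7197.3): to w=0 gives 2275 → no gain ✓; to w=9.0 gives 6590 − 251×9.0 = 4331 → no gain ✓.
Lemon (own payoff 2275): to w=9.0 gives 6590 − 464×9.0 = 2414 → profitable ✗; to w=16.7 gives 11389 − 464×16.7 = 3640.2 → profitable ✗.
3 of the 6 constraints hold; not an equilibrium.

3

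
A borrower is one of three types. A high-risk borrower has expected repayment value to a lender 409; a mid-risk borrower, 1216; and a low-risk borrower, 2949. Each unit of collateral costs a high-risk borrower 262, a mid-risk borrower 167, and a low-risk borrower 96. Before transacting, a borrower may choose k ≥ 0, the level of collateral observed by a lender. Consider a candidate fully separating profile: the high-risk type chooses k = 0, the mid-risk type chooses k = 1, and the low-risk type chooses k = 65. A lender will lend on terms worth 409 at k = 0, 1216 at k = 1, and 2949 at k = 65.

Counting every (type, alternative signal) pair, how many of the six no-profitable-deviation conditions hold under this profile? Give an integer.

High-risk (own payoff 409): to k=1 gives 1216 − 262×1 = 954 → profitable ✗; to k=65 gives 2949 − 262×65 = -14081 → no gain ✓.
Mid-risk (own payoff 1216 − 167×1 = 1049): to k=0 gives 409 → no gain ✓; to k=65 gives 2949 − 167×65 = -7906 → no gain ✓.
Low-risk (own payoff 2949 − 96×65 = -3291): to k=0 gives 409 → profitable ✗; to k=1 gives 1216 − 96×1 = 1120 → profitable ✗.
3 of the 6 constraints hold; not an equilibrium.

3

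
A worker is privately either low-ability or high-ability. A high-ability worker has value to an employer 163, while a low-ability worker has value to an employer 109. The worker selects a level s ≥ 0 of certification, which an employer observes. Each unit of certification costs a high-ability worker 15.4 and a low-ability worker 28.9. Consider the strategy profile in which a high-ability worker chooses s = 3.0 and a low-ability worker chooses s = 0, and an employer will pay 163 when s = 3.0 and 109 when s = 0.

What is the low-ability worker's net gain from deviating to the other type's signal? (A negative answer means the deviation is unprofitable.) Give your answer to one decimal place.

-32.7

Playing s = 0 the low-ability worker receives 109.
Deviating to s = 3.0 brings payment 163 at cost 28.9 × 3.0 = 86.7, netting 76.3.
Gain from deviating: 76.3 − 109 = -32.7.
The gain is negative, so the low-ability type's incentive-compatibility constraint is satisfied.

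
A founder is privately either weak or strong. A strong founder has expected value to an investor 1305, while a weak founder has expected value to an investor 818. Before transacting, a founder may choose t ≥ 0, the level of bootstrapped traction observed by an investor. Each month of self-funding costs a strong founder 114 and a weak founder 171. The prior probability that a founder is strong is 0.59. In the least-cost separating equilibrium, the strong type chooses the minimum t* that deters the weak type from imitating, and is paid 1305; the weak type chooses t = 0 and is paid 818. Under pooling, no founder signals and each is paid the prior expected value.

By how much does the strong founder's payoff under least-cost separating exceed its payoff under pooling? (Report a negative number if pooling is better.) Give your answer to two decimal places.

-125.00

Least-cost separating signal: t* solves 818 = 1305 − 171·t*, so t* = (1305 − 818)/171 ≈ 2.8480.
Strong type's separating payoff: 1305 − 114 × t* = 1305 − 114 × (1305 − 818)/171 = 1305 − 55518/171 ≈ 980.3333.
Pooling payoff: 0.59 × 1305 + 0.41 × 818 = 1105.33.
Difference: 980.3333 − 1105.33 = -124.9967, i.e. -125.00 to two decimal places.
The strong type would prefer the pooling outcome.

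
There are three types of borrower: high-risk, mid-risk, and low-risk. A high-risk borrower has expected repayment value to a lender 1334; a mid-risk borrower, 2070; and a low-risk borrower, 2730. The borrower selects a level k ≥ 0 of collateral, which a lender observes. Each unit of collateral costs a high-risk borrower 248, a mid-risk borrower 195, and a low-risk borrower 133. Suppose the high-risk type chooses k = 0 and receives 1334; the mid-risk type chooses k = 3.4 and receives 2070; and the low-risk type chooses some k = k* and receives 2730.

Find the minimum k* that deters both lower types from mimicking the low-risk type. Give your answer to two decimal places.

High-risk type (on-path payoff 1334) won't mimic when 1334 ≥ 2730 − 248·k*, i.e. k* ≥ 5.63.
Mid-risk type (on-path payoff 2070 − 195×3.4 = 1407) won't mimic when 1407 ≥ 2730 − 195·k*, i.e. k* ≥ 6.78.
Both must hold, so k* = max(5.63, 6.78) = 6.78. The mid-risk type's constraint binds.

6.78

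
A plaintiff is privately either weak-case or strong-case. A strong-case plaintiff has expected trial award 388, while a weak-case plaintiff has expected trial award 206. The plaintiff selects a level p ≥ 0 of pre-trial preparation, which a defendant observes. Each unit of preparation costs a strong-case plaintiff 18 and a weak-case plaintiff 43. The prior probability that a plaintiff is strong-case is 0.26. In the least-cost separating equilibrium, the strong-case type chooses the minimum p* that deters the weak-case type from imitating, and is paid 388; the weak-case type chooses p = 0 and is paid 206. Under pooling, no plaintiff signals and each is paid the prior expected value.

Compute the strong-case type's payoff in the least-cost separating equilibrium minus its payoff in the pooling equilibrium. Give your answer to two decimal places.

Least-cost separating signal: p* solves 206 = 388 − 43·p*, so p* = (388 − 206)/43 ≈ 4.2326.
Strong-case type's separating payoff: 388 − 18 × p* = 388 − 18 × (388 − 206)/43 = 388 − 3276/43 ≈ 311.8140.
Pooling payoff: 0.26 × 388 + 0.74 × 206 = 253.32.
Difference: 311.8140 − 253.32 = 58.494, i.e. 58.49 to two decimal places.
The strong-case type prefers to separate.

58.49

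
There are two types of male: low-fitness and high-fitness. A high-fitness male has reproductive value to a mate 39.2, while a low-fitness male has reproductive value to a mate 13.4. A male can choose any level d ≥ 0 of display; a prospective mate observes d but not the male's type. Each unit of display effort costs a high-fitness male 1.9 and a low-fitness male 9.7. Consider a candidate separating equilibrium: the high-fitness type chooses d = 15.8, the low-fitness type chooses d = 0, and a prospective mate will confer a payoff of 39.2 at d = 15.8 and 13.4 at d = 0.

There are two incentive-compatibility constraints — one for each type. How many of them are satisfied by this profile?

Low-fitness type: stay at 0 → 13.4; mimic → 39.2 − 9.7 × 15.8 = -114.06. IC holds (13.4 ≥ -114.06).
High-fitness type: signal → 39.2 − 1.9 × 15.8 = 9.18; deviate to 0 → 13.4. IC fails (9.18 < 13.4).
1 of 2 constraints hold, so this profile is not an equilibrium.

1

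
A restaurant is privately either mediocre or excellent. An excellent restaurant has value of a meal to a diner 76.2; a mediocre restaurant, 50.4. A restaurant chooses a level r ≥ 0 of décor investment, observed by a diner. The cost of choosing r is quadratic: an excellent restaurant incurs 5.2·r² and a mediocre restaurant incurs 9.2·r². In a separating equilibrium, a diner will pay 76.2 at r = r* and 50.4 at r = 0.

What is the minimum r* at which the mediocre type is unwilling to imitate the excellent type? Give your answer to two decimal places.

The mediocre type at r = 0 receives 50.4; imitating at r* yields 76.2 − 9.2·r*².
Indifference: 50.4 = 76.2 − 9.2·r*², so r*² = (76.2 − 50.4) / 9.2 ≈ 2.8043.
r* = √2.8043 ≈ 1.67.

1.67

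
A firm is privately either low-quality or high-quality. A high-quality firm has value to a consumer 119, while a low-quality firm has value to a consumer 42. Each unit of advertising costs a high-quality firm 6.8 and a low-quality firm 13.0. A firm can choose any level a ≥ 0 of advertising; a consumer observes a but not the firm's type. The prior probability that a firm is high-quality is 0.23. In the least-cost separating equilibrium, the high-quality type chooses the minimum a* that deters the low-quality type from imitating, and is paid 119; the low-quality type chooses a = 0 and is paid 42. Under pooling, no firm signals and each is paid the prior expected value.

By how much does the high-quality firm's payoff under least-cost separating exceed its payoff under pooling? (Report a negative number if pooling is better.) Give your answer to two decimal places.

Least-cost separating signal: a* solves 42 = 119 − 13.0·a*, so a* = (119 − 42)/13.0 ≈ 5.9231.
High-quality type's separating payoff: 119 − 6.8 × a* = 119 − 6.8 × (119 − 42)/13.0 = 119 − 523.6/13.0 ≈ 78.7231.
Pooling payoff: 0.23 × 119 + 0.77 × 42 = 59.71.
Difference: 78.7231 − 59.71 = 19.0131, i.e. 19.01 to two decimal places.
The high-quality type prefers to separate.

19.01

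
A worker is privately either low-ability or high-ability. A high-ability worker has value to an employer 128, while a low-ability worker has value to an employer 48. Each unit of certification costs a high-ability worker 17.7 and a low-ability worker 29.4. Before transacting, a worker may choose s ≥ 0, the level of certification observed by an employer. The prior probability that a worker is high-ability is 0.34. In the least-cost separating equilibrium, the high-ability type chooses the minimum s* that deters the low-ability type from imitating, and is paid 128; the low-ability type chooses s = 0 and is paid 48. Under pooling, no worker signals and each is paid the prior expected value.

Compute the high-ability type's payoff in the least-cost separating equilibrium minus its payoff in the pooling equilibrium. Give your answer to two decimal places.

4.64

Least-cost separating signal: s* solves 48 = 128 − 29.4·s*, so s* = (128 − 48)/29.4 ≈ 2.7211.
High-ability type's separating payoff: 128 − 17.7 × s* = 128 − 17.7 × (128 − 48)/29.4 = 128 − 1416/29.4 ≈ 79.8367.
Pooling payoff: 0.34 × 128 + 0.66 × 48 = 75.2.
Difference: 79.8367 − 75.2 = 4.6367, i.e. 4.64 to two decimal places.
The high-ability type prefers to separate.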